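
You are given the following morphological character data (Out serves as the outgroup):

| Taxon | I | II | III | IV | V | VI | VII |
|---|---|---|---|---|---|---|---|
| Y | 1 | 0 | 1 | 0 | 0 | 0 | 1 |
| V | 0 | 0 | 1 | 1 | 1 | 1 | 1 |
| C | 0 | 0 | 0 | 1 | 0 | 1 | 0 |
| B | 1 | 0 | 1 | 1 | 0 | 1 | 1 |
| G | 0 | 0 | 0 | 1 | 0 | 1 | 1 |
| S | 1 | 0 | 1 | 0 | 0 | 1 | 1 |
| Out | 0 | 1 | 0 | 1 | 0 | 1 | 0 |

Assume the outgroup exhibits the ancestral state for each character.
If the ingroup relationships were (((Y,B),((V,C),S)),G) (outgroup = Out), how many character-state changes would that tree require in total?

Map each character onto (((Y,B),((V,C),S)),G) (rooted by Out) and count the minimum state changes it requires (Fitch parsimony):
I: 2; II: 1; III: 2; IV: 2; V: 1; VI: 1; VII: 2.
Total tree length = 11.

11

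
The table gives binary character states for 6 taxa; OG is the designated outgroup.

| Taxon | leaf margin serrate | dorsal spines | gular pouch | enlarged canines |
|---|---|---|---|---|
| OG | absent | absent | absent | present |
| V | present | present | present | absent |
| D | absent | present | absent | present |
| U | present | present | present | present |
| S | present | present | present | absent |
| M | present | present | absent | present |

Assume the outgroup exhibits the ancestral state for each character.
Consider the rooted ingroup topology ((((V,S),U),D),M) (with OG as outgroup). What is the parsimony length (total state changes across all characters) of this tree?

5

Map each character onto ((((V,S),U),D),M) (rooted by OG) and count the minimum state changes it requires (Fitch parsimony):
leaf margin serrate: 2; dorsal spines: 1; gular pouch: 1; enlarged canines: 1.
Total tree length = 5.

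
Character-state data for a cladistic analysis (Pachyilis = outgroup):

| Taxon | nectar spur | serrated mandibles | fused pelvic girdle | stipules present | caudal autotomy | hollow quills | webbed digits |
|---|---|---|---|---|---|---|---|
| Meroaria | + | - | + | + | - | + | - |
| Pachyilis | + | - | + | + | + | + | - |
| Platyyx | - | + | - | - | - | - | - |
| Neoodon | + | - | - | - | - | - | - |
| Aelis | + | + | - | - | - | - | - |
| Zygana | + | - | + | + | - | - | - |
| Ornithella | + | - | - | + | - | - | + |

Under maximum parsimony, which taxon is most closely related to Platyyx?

Character polarity is set by the outgroup: the derived state is whichever differs from the outgroup's state, so for nectar spur, fused pelvic girdle, stipules present, caudal autotomy, hollow quills the derived state is '-', and for the remaining characters it is '+'.
nectar spur: derived state '-' in Platyyx only — an autapomorphy, so it tells us nothing about relationships among taxa.
serrated mandibles (derived state '+') is shared by Aelis and Platyyx — a synapomorphy uniting that clade.
fused pelvic girdle (derived state '-') is shared by Aelis, Neoodon, Ornithella, and Platyyx — a synapomorphy uniting that clade.
stipules present: derived state '-' in Aelis, Neoodon, and Platyyx only — synapomorphy for {Aelis, Neoodon, Platyyx}.
caudal autotomy (derived state '-') is shared by all ingroup taxa — unites the whole ingroup.
hollow quills: derived state '-' in Aelis, Neoodon, Ornithella, Platyyx, and Zygana only — synapomorphy for {Aelis, Neoodon, Ornithella, Platyyx, Zygana}.
webbed digits (derived state '+') is unique to Ornithella (autapomorphy; uninformative for grouping).
Most parsimonious ingroup topology: (Meroaria,((((Platyyx,Aelis),Neoodon),Ornithella),Zygana)).
Platyyx and Aelis form a cherry on this tree, so they are sister taxa.

Aelis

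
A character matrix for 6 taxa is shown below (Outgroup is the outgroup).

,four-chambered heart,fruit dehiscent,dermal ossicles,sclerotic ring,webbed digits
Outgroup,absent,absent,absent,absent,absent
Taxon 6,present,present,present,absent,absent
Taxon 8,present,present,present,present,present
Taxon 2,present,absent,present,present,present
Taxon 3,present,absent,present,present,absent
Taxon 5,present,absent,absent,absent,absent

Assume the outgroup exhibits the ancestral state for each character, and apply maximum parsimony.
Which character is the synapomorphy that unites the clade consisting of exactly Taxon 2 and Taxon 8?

webbed digits

The outgroup has state 'absent' for every character, so 'present' is the derived state throughout.
four-chambered heart (derived state 'present') is shared by all ingroup taxa — unites the whole ingroup.
fruit dehiscent (state 'present') occurs in Taxon 6 and Taxon 8 but conflicts with the nesting implied by the other characters — most parsimoniously interpreted as homoplasy.
Only Taxon 2, Taxon 3, Taxon 6, and Taxon 8 show the derived state 'present' for dermal ossicles, supporting them as a clade.
sclerotic ring: derived state 'present' in Taxon 2, Taxon 3, and Taxon 8 only — synapomorphy for {Taxon 2, Taxon 3, Taxon 8}.
Only Taxon 2 and Taxon 8 show the derived state 'present' for webbed digits, supporting them as a clade.
Most parsimonious ingroup topology: ((Taxon 6,((Taxon 8,Taxon 2),Taxon 3)),Taxon 5).
The clade {Taxon 2, Taxon 8} is supported by webbed digits: its derived state 'present' occurs in exactly those taxa and in no other taxon (including the outgroup).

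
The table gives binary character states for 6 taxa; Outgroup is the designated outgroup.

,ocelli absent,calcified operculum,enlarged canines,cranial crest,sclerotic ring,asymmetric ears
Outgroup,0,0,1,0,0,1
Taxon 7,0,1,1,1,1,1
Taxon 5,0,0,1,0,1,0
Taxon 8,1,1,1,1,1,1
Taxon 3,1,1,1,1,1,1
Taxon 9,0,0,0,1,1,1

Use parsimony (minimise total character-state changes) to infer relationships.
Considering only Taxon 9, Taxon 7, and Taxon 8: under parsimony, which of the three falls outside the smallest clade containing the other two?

Taxon 9

Character polarity is set by the outgroup: the derived state is whichever differs from the outgroup's state, so for enlarged canines, asymmetric ears the derived state is '0', and for the remaining characters it is '1'.
ocelli absent (derived state '1') is shared by Taxon 3 and Taxon 8 — a synapomorphy uniting that clade.
calcified operculum: derived state '1' in Taxon 3, Taxon 7, and Taxon 8 only — synapomorphy for {Taxon 3, Taxon 7, Taxon 8}.
enlarged canines: derived state '0' in Taxon 9 only — an autapomorphy, so it tells us nothing about relationships among taxa.
cranial crest (derived state '1') is shared by Taxon 3, Taxon 7, Taxon 8, and Taxon 9 — a synapomorphy uniting that clade.
sclerotic ring (derived state '1') is shared by all ingroup taxa — unites the whole ingroup.
asymmetric ears (derived state '0') is unique to Taxon 5 (autapomorphy; uninformative for grouping).
Most parsimonious ingroup topology: (((Taxon 7,(Taxon 8,Taxon 3)),Taxon 9),Taxon 5).
Taxon 8 and Taxon 7 share a more recent common ancestor with each other than either does with Taxon 9, so Taxon 9 is the least closely related of the three.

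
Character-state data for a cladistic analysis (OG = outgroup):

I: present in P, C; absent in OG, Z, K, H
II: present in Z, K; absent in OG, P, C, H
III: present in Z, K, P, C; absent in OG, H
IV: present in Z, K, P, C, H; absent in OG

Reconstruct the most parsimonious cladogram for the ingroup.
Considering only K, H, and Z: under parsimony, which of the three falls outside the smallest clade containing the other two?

The outgroup has state 'absent' for every character, so 'present' is the derived state throughout.
I (derived state 'present') is shared by C and P — a synapomorphy uniting that clade.
II (derived state 'present') is shared by K and Z — a synapomorphy uniting that clade.
III (derived state 'present') is shared by C, K, P, and Z — a synapomorphy uniting that clade.
All ingroup taxa share the derived state 'present' for IV; it defines the ingroup but does not resolve relationships within it.
Most parsimonious ingroup topology: (((Z,K),(P,C)),H).
Z and K share a more recent common ancestor with each other than either does with H, so H is the least closely related of the three.

H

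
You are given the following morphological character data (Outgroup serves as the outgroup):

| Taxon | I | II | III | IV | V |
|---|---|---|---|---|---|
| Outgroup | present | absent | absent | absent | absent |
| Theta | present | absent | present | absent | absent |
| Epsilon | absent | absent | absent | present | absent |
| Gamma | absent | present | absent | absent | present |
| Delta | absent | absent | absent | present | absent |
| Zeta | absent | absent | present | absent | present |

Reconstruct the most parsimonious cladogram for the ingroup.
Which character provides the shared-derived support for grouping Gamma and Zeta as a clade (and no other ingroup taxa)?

Character polarity is set by the outgroup: the derived state is whichever differs from the outgroup's state, so for I the derived state is 'absent', and for the remaining characters it is 'present'.
Only Delta, Epsilon, Gamma, and Zeta show the derived state 'absent' for I, supporting them as a clade.
II (derived state 'present') is unique to Gamma (autapomorphy; uninformative for grouping).
III (state 'present') occurs in Theta and Zeta but conflicts with the nesting implied by the other characters — most parsimoniously interpreted as homoplasy.
IV (derived state 'present') is shared by Delta and Epsilon — a synapomorphy uniting that clade.
V (derived state 'present') is shared by Gamma and Zeta — a synapomorphy uniting that clade.
Most parsimonious ingroup topology: (Theta,((Epsilon,Delta),(Gamma,Zeta))).
The clade {Gamma, Zeta} is supported by V: its derived state 'present' occurs in exactly those taxa and in no other taxon (including the outgroup).

V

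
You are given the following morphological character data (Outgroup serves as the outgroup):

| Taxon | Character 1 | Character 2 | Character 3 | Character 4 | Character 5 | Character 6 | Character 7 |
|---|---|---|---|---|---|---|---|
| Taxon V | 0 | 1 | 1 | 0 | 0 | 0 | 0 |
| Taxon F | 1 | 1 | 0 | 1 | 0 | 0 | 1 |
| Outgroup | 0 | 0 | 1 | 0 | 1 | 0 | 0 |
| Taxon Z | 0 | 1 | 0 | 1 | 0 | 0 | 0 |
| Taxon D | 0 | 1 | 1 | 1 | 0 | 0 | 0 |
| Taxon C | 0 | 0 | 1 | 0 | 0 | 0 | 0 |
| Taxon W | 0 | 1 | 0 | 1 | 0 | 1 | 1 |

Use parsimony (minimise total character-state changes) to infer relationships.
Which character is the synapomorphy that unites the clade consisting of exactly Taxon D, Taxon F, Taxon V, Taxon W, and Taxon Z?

Character 2

Character polarity is set by the outgroup: the derived state is whichever differs from the outgroup's state, so for Character 3, Character 5 the derived state is '0', and for the remaining characters it is '1'.
Character 1: derived state '1' in Taxon F only — an autapomorphy, so it tells us nothing about relationships among taxa.
Only Taxon D, Taxon F, Taxon V, Taxon W, and Taxon Z show the derived state '1' for Character 2, supporting them as a clade.
Only Taxon F, Taxon W, and Taxon Z show the derived state '0' for Character 3, supporting them as a clade.
Character 4: derived state '1' in Taxon D, Taxon F, Taxon W, and Taxon Z only — synapomorphy for {Taxon D, Taxon F, Taxon W, Taxon Z}.
All ingroup taxa share the derived state '0' for Character 5; it defines the ingroup but does not resolve relationships within it.
Character 6: derived state '1' in Taxon W only — an autapomorphy, so it tells us nothing about relationships among taxa.
Character 7 (derived state '1') is shared by Taxon F and Taxon W — a synapomorphy uniting that clade.
Most parsimonious ingroup topology: (((((Taxon W,Taxon F),Taxon Z),Taxon D),Taxon V),Taxon C).
The clade {Taxon D, Taxon F, Taxon V, Taxon W, Taxon Z} is supported by Character 2: its derived state '1' occurs in exactly those taxa and in no other taxon (including the outgroup).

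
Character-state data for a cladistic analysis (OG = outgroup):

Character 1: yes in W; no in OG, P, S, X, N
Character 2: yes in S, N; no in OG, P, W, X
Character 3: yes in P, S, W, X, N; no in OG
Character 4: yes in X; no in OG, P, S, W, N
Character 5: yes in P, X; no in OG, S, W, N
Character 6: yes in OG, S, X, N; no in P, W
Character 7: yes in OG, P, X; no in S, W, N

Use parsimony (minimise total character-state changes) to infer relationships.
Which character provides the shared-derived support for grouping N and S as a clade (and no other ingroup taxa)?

Character polarity is set by the outgroup: the derived state is whichever differs from the outgroup's state, so for Character 6, Character 7 the derived state is 'no', and for the remaining characters it is 'yes'.
Character 1 (derived state 'yes') is unique to W (autapomorphy; uninformative for grouping).
Character 2: derived state 'yes' in N and S only — synapomorphy for {N, S}.
All ingroup taxa share the derived state 'yes' for Character 3; it defines the ingroup but does not resolve relationships within it.
Character 4: derived state 'yes' in X only — an autapomorphy, so it tells us nothing about relationships among taxa.
Only P and X show the derived state 'yes' for Character 5, supporting them as a clade.
Character 6 (state 'no') occurs in P and W but conflicts with the nesting implied by the other characters — most parsimoniously interpreted as homoplasy.
Only N, S, and W show the derived state 'no' for Character 7, supporting them as a clade.
Most parsimonious ingroup topology: ((P,X),((S,N),W)).
The clade {N, S} is supported by Character 2: its derived state 'yes' occurs in exactly those taxa and in no other taxon (including the outgroup).

Character 2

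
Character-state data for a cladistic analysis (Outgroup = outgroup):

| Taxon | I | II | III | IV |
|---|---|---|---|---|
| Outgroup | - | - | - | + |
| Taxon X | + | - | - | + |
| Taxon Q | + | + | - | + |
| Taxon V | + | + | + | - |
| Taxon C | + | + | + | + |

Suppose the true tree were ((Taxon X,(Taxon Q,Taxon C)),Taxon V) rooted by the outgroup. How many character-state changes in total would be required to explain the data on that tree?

Map each character onto ((Taxon X,(Taxon Q,Taxon C)),Taxon V) (rooted by Outgroup) and count the minimum state changes it requires (Fitch parsimony):
I: 1; II: 2; III: 2; IV: 1.
Total tree length = 6.

6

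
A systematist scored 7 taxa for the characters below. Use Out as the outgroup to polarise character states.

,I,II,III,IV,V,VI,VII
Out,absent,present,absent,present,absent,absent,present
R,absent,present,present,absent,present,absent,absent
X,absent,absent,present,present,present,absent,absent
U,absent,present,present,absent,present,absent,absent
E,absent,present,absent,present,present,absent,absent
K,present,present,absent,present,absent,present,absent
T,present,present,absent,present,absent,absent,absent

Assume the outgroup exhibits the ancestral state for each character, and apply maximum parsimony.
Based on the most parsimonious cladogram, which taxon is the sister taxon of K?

Character polarity is set by the outgroup: the derived state is whichever differs from the outgroup's state, so for II, IV, VII the derived state is 'absent', and for the remaining characters it is 'present'.
I (derived state 'present') is shared by K and T — a synapomorphy uniting that clade.
II (derived state 'absent') is unique to X (autapomorphy; uninformative for grouping).
Only R, U, and X show the derived state 'present' for III, supporting them as a clade.
Only R and U show the derived state 'absent' for IV, supporting them as a clade.
V: derived state 'present' in E, R, U, and X only — synapomorphy for {E, R, U, X}.
VI: derived state 'present' in K only — an autapomorphy, so it tells us nothing about relationships among taxa.
All ingroup taxa share the derived state 'absent' for VII; it defines the ingroup but does not resolve relationships within it.
Most parsimonious ingroup topology: (((X,(R,U)),E),(T,K)).
K and T form a cherry on this tree, so they are sister taxa.

T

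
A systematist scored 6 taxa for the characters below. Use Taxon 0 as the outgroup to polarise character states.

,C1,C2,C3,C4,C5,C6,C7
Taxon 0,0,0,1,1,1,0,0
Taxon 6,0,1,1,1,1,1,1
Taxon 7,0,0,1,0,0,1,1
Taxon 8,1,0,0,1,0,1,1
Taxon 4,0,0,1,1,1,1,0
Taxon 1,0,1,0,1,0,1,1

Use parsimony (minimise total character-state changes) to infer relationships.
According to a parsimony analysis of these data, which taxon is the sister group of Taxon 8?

Character polarity is set by the outgroup: the derived state is whichever differs from the outgroup's state, so for C3, C4, C5 the derived state is '0', and for the remaining characters it is '1'.
C1 (derived state '1') is unique to Taxon 8 (autapomorphy; uninformative for grouping).
C2 groups Taxon 1 and Taxon 6, which is incompatible with the clades supported by the remaining characters; treating it as convergent (homoplasy) costs fewer steps than any alternative tree.
C3: derived state '0' in Taxon 1 and Taxon 8 only — synapomorphy for {Taxon 1, Taxon 8}.
C4: derived state '0' in Taxon 7 only — an autapomorphy, so it tells us nothing about relationships among taxa.
Only Taxon 1, Taxon 7, and Taxon 8 show the derived state '0' for C5, supporting them as a clade.
All ingroup taxa share the derived state '1' for C6; it defines the ingroup but does not resolve relationships within it.
Only Taxon 1, Taxon 6, Taxon 7, and Taxon 8 show the derived state '1' for C7, supporting them as a clade.
Most parsimonious ingroup topology: ((Taxon 6,(Taxon 7,(Taxon 8,Taxon 1))),Taxon 4).
Taxon 8 and Taxon 1 form a cherry on this tree, so they are sister taxa.

Taxon 1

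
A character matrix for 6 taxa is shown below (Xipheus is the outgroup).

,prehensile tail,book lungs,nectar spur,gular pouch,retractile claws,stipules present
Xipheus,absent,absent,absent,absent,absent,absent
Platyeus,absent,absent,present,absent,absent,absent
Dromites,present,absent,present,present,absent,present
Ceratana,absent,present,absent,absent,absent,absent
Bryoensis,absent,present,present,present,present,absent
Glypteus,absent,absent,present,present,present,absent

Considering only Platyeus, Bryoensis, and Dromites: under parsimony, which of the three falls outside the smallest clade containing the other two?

The outgroup has state 'absent' for every character, so 'present' is the derived state throughout.
prehensile tail: derived state 'present' in Dromites only — an autapomorphy, so it tells us nothing about relationships among taxa.
book lungs groups Bryoensis and Ceratana, which is incompatible with the clades supported by the remaining characters; treating it as convergent (homoplasy) costs fewer steps than any alternative tree.
nectar spur: derived state 'present' in Bryoensis, Dromites, Glypteus, and Platyeus only — synapomorphy for {Bryoensis, Dromites, Glypteus, Platyeus}.
gular pouch (derived state 'present') is shared by Bryoensis, Dromites, and Glypteus — a synapomorphy uniting that clade.
retractile claws: derived state 'present' in Bryoensis and Glypteus only — synapomorphy for {Bryoensis, Glypteus}.
stipules present: derived state 'present' in Dromites only — an autapomorphy, so it tells us nothing about relationships among taxa.
Most parsimonious ingroup topology: ((Platyeus,(Dromites,(Bryoensis,Glypteus))),Ceratana).
Bryoensis and Dromites share a more recent common ancestor with each other than either does with Platyeus, so Platyeus is the least closely related of the three.

Platyeus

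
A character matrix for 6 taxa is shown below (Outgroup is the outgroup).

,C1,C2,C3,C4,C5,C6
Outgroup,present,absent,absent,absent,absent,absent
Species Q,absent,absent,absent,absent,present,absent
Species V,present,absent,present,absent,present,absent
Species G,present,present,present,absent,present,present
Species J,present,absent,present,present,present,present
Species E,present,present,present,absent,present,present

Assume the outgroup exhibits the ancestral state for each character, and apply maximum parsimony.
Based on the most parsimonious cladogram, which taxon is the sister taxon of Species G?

Character polarity is set by the outgroup: the derived state is whichever differs from the outgroup's state, so for C1 the derived state is 'absent', and for the remaining characters it is 'present'.
C1 (derived state 'absent') is unique to Species Q (autapomorphy; uninformative for grouping).
C2 (derived state 'present') is shared by Species E and Species G — a synapomorphy uniting that clade.
C3: derived state 'present' in Species E, Species G, Species J, and Species V only — synapomorphy for {Species E, Species G, Species J, Species V}.
C4: derived state 'present' in Species J only — an autapomorphy, so it tells us nothing about relationships among taxa.
All ingroup taxa share the derived state 'present' for C5; it defines the ingroup but does not resolve relationships within it.
C6: derived state 'present' in Species E, Species G, and Species J only — synapomorphy for {Species E, Species G, Species J}.
Most parsimonious ingroup topology: (Species Q,(Species V,((Species G,Species E),Species J))).
Species G and Species E form a cherry on this tree, so they are sister taxa.

Species E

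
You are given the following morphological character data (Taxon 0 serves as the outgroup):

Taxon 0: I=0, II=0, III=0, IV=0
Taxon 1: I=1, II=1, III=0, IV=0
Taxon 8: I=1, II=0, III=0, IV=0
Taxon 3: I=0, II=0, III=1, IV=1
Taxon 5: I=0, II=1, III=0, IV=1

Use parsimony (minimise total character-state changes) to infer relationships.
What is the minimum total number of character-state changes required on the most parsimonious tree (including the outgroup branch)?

The outgroup has state '0' for every character, so '1' is the derived state throughout.
I: derived state '1' in Taxon 1 and Taxon 8 only — synapomorphy for {Taxon 1, Taxon 8}.
II groups Taxon 1 and Taxon 5, which is incompatible with the clades supported by the remaining characters; treating it as convergent (homoplasy) costs fewer steps than any alternative tree.
III: derived state '1' in Taxon 3 only — an autapomorphy, so it tells us nothing about relationships among taxa.
IV (derived state '1') is shared by Taxon 3 and Taxon 5 — a synapomorphy uniting that clade.
Most parsimonious ingroup topology: ((Taxon 1,Taxon 8),(Taxon 3,Taxon 5)).
Changes per character on this tree: I: 1; II: 2; III: 1; IV: 1.
Total = 5.

5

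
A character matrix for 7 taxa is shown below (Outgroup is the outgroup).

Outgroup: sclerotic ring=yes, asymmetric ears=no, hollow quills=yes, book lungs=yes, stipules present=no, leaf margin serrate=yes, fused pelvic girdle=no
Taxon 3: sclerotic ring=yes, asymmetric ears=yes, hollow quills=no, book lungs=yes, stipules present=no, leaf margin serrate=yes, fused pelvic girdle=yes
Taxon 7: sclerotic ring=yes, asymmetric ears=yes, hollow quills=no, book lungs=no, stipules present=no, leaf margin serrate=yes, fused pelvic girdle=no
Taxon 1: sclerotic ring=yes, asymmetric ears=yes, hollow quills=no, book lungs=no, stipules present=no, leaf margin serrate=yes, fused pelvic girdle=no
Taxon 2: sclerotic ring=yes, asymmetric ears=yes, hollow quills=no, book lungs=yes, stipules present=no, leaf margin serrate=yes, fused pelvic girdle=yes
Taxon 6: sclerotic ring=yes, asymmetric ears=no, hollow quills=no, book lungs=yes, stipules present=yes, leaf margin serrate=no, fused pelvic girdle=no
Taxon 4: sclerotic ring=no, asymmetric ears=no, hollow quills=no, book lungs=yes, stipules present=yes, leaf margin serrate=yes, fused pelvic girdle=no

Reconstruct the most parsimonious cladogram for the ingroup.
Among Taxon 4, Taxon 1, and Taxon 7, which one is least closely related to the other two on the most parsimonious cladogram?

Taxon 4

Character polarity is set by the outgroup: the derived state is whichever differs from the outgroup's state, so for sclerotic ring, hollow quills, book lungs, leaf margin serrate the derived state is 'no', and for the remaining characters it is 'yes'.
sclerotic ring: derived state 'no' in Taxon 4 only — an autapomorphy, so it tells us nothing about relationships among taxa.
asymmetric ears (derived state 'yes') is shared by Taxon 1, Taxon 2, Taxon 3, and Taxon 7 — a synapomorphy uniting that clade.
hollow quills (derived state 'no') is shared by all ingroup taxa — unites the whole ingroup.
Only Taxon 1 and Taxon 7 show the derived state 'no' for book lungs, supporting them as a clade.
Only Taxon 4 and Taxon 6 show the derived state 'yes' for stipules present, supporting them as a clade.
leaf margin serrate (derived state 'no') is unique to Taxon 6 (autapomorphy; uninformative for grouping).
Only Taxon 2 and Taxon 3 show the derived state 'yes' for fused pelvic girdle, supporting them as a clade.
Most parsimonious ingroup topology: (((Taxon 3,Taxon 2),(Taxon 7,Taxon 1)),(Taxon 6,Taxon 4)).
Taxon 7 and Taxon 1 share a more recent common ancestor with each other than either does with Taxon 4, so Taxon 4 is the least closely related of the three.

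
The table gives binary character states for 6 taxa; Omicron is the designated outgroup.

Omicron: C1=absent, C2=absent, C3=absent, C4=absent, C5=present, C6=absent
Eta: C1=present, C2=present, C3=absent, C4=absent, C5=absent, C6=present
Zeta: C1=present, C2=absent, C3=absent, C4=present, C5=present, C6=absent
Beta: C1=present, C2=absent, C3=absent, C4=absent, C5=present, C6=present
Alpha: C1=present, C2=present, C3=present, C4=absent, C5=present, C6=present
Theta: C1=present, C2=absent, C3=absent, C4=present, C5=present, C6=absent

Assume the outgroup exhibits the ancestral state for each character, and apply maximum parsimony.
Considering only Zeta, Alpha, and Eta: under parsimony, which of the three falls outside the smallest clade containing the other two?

Zeta

Character polarity is set by the outgroup: the derived state is whichever differs from the outgroup's state, so for C5 the derived state is 'absent', and for the remaining characters it is 'present'.
All ingroup taxa share the derived state 'present' for C1; it defines the ingroup but does not resolve relationships within it.
C2 (derived state 'present') is shared by Alpha and Eta — a synapomorphy uniting that clade.
C3 (derived state 'present') is unique to Alpha (autapomorphy; uninformative for grouping).
Only Theta and Zeta show the derived state 'present' for C4, supporting them as a clade.
C5 (derived state 'absent') is unique to Eta (autapomorphy; uninformative for grouping).
Only Alpha, Beta, and Eta show the derived state 'present' for C6, supporting them as a clade.
Most parsimonious ingroup topology: (((Eta,Alpha),Beta),(Zeta,Theta)).
Eta and Alpha share a more recent common ancestor with each other than either does with Zeta, so Zeta is the least closely related of the three.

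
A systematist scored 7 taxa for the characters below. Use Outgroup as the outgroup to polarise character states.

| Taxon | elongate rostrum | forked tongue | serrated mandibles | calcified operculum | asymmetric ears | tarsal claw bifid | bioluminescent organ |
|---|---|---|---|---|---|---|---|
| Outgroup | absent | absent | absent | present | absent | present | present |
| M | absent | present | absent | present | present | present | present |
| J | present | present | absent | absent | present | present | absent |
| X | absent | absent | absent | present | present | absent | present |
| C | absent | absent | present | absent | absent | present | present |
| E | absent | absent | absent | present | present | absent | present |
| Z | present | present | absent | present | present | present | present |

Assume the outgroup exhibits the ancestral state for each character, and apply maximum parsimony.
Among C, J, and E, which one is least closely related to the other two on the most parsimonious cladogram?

C

Character polarity is set by the outgroup: the derived state is whichever differs from the outgroup's state, so for calcified operculum, tarsal claw bifid, bioluminescent organ the derived state is 'absent', and for the remaining characters it is 'present'.
elongate rostrum: derived state 'present' in J and Z only — synapomorphy for {J, Z}.
forked tongue: derived state 'present' in J, M, and Z only — synapomorphy for {J, M, Z}.
serrated mandibles: derived state 'present' in C only — an autapomorphy, so it tells us nothing about relationships among taxa.
calcified operculum (state 'absent') occurs in C and J but conflicts with the nesting implied by the other characters — most parsimoniously interpreted as homoplasy.
asymmetric ears: derived state 'present' in E, J, M, X, and Z only — synapomorphy for {E, J, M, X, Z}.
Only E and X show the derived state 'absent' for tarsal claw bifid, supporting them as a clade.
bioluminescent organ: derived state 'absent' in J only — an autapomorphy, so it tells us nothing about relationships among taxa.
Most parsimonious ingroup topology: (((M,(J,Z)),(X,E)),C).
E and J share a more recent common ancestor with each other than either does with C, so C is the least closely related of the three.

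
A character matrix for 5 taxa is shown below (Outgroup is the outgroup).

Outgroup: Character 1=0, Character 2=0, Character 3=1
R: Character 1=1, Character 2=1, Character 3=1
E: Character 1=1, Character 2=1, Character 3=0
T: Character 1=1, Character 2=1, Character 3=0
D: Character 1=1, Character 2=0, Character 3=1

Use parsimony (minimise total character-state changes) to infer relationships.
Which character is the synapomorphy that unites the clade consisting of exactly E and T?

Character 3

Character polarity is set by the outgroup: the derived state is whichever differs from the outgroup's state, so for Character 3 the derived state is '0', and for the remaining characters it is '1'.
All ingroup taxa share the derived state '1' for Character 1; it defines the ingroup but does not resolve relationships within it.
Character 2 (derived state '1') is shared by E, R, and T — a synapomorphy uniting that clade.
Character 3: derived state '0' in E and T only — synapomorphy for {E, T}.
Most parsimonious ingroup topology: ((R,(E,T)),D).
The clade {E, T} is supported by Character 3: its derived state '0' occurs in exactly those taxa and in no other taxon (including the outgroup).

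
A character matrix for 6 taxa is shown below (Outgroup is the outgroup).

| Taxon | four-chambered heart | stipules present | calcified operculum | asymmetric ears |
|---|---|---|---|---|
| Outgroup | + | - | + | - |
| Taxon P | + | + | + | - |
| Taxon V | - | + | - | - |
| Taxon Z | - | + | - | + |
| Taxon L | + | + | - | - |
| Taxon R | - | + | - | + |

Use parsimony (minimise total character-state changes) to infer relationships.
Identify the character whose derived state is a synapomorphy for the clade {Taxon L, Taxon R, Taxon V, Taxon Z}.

Character polarity is set by the outgroup: the derived state is whichever differs from the outgroup's state, so for four-chambered heart, calcified operculum the derived state is '-', and for the remaining characters it is '+'.
Only Taxon R, Taxon V, and Taxon Z show the derived state '-' for four-chambered heart, supporting them as a clade.
stipules present (derived state '+') is shared by all ingroup taxa — unites the whole ingroup.
calcified operculum: derived state '-' in Taxon L, Taxon R, Taxon V, and Taxon Z only — synapomorphy for {Taxon L, Taxon R, Taxon V, Taxon Z}.
asymmetric ears (derived state '+') is shared by Taxon R and Taxon Z — a synapomorphy uniting that clade.
Most parsimonious ingroup topology: (Taxon P,((Taxon V,(Taxon Z,Taxon R)),Taxon L)).
The clade {Taxon L, Taxon R, Taxon V, Taxon Z} is supported by calcified operculum: its derived state '-' occurs in exactly those taxa and in no other taxon (including the outgroup).

calcified operculum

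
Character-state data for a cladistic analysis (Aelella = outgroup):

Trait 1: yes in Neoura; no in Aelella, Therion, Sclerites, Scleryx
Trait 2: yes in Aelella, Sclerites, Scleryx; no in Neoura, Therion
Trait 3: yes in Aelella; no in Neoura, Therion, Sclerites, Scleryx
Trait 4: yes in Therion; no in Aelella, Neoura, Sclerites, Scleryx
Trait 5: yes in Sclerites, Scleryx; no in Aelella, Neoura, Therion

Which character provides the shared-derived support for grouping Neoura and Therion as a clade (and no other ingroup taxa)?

Character polarity is set by the outgroup: the derived state is whichever differs from the outgroup's state, so for Trait 2, Trait 3 the derived state is 'no', and for the remaining characters it is 'yes'.
Trait 1 (derived state 'yes') is unique to Neoura (autapomorphy; uninformative for grouping).
Only Neoura and Therion show the derived state 'no' for Trait 2, supporting them as a clade.
Trait 3 (derived state 'no') is shared by all ingroup taxa — unites the whole ingroup.
Trait 4: derived state 'yes' in Therion only — an autapomorphy, so it tells us nothing about relationships among taxa.
Trait 5 (derived state 'yes') is shared by Sclerites and Scleryx — a synapomorphy uniting that clade.
Most parsimonious ingroup topology: ((Neoura,Therion),(Sclerites,Scleryx)).
The clade {Neoura, Therion} is supported by Trait 2: its derived state 'no' occurs in exactly those taxa and in no other taxon (including the outgroup).

Trait 2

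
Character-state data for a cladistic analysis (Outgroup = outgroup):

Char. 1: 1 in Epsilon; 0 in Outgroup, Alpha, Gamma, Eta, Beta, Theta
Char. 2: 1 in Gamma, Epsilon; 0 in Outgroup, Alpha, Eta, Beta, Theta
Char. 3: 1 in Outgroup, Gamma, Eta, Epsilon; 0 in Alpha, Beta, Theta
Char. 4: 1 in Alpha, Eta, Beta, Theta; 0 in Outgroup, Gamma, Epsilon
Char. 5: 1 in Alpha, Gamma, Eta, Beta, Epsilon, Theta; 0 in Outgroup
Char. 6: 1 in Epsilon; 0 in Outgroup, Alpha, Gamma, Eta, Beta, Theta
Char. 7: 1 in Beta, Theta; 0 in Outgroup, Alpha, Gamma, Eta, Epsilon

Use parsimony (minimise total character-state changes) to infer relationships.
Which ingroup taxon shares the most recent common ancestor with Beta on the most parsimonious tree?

Character polarity is set by the outgroup: the derived state is whichever differs from the outgroup's state, so for Char. 3 the derived state is '0', and for the remaining characters it is '1'.
Char. 1 (derived state '1') is unique to Epsilon (autapomorphy; uninformative for grouping).
Only Epsilon and Gamma show the derived state '1' for Char. 2, supporting them as a clade.
Only Alpha, Beta, and Theta show the derived state '0' for Char. 3, supporting them as a clade.
Char. 4: derived state '1' in Alpha, Beta, Eta, and Theta only — synapomorphy for {Alpha, Beta, Eta, Theta}.
Char. 5 (derived state '1') is shared by all ingroup taxa — unites the whole ingroup.
Char. 6: derived state '1' in Epsilon only — an autapomorphy, so it tells us nothing about relationships among taxa.
Only Beta and Theta show the derived state '1' for Char. 7, supporting them as a clade.
Most parsimonious ingroup topology: (((Alpha,(Beta,Theta)),Eta),(Gamma,Epsilon)).
Beta and Theta form a cherry on this tree, so they are sister taxa.

Theta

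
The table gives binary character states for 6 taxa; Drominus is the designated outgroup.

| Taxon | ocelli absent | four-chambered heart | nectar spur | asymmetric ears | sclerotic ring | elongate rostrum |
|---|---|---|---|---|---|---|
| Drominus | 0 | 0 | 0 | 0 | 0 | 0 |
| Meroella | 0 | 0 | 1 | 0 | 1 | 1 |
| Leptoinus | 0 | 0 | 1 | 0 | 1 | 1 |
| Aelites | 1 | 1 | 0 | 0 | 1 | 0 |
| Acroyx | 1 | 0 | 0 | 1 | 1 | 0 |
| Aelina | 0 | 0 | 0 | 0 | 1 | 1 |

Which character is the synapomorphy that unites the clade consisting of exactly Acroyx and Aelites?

The outgroup has state '0' for every character, so '1' is the derived state throughout.
ocelli absent (derived state '1') is shared by Acroyx and Aelites — a synapomorphy uniting that clade.
four-chambered heart (derived state '1') is unique to Aelites (autapomorphy; uninformative for grouping).
nectar spur (derived state '1') is shared by Leptoinus and Meroella — a synapomorphy uniting that clade.
asymmetric ears (derived state '1') is unique to Acroyx (autapomorphy; uninformative for grouping).
All ingroup taxa share the derived state '1' for sclerotic ring; it defines the ingroup but does not resolve relationships within it.
elongate rostrum: derived state '1' in Aelina, Leptoinus, and Meroella only — synapomorphy for {Aelina, Leptoinus, Meroella}.
Most parsimonious ingroup topology: (((Meroella,Leptoinus),Aelina),(Aelites,Acroyx)).
The clade {Acroyx, Aelites} is supported by ocelli absent: its derived state '1' occurs in exactly those taxa and in no other taxon (including the outgroup).

ocelli absent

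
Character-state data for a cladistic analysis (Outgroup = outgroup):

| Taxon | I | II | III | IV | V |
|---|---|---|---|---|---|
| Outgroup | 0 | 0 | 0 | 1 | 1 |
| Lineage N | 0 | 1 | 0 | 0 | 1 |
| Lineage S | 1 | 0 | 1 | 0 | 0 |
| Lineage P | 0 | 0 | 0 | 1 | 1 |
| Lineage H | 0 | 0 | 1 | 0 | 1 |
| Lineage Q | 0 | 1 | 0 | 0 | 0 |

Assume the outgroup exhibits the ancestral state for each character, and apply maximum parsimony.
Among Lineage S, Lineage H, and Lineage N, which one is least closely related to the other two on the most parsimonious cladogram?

Lineage N

Character polarity is set by the outgroup: the derived state is whichever differs from the outgroup's state, so for IV, V the derived state is '0', and for the remaining characters it is '1'.
I: derived state '1' in Lineage S only — an autapomorphy, so it tells us nothing about relationships among taxa.
II: derived state '1' in Lineage N and Lineage Q only — synapomorphy for {Lineage N, Lineage Q}.
III (derived state '1') is shared by Lineage H and Lineage S — a synapomorphy uniting that clade.
Only Lineage H, Lineage N, Lineage Q, and Lineage S show the derived state '0' for IV, supporting them as a clade.
V groups Lineage Q and Lineage S, which is incompatible with the clades supported by the remaining characters; treating it as convergent (homoplasy) costs fewer steps than any alternative tree.
Most parsimonious ingroup topology: (((Lineage N,Lineage Q),(Lineage S,Lineage H)),Lineage P).
Lineage H and Lineage S share a more recent common ancestor with each other than either does with Lineage N, so Lineage N is the least closely related of the three.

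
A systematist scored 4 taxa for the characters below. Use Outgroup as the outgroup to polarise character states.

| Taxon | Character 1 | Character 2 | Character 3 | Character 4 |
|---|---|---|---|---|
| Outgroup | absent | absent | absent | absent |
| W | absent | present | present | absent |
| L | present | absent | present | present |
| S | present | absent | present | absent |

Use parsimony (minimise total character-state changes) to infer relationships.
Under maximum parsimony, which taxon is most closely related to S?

L

The outgroup has state 'absent' for every character, so 'present' is the derived state throughout.
Character 1: derived state 'present' in L and S only — synapomorphy for {L, S}.
Character 2 (derived state 'present') is unique to W (autapomorphy; uninformative for grouping).
All ingroup taxa share the derived state 'present' for Character 3; it defines the ingroup but does not resolve relationships within it.
Character 4 (derived state 'present') is unique to L (autapomorphy; uninformative for grouping).
Most parsimonious ingroup topology: (W,(L,S)).
S and L form a cherry on this tree, so they are sister taxa.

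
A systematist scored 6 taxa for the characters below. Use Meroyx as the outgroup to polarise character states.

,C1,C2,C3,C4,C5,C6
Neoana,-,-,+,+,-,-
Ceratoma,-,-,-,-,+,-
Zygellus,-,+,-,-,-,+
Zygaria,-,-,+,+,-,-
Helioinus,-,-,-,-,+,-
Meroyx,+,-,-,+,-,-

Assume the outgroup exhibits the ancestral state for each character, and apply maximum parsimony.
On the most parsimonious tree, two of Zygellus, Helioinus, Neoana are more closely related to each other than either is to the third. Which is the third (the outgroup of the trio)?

Neoana

Character polarity is set by the outgroup: the derived state is whichever differs from the outgroup's state, so for C1, C4 the derived state is '-', and for the remaining characters it is '+'.
All ingroup taxa share the derived state '-' for C1; it defines the ingroup but does not resolve relationships within it.
C2 (derived state '+') is unique to Zygellus (autapomorphy; uninformative for grouping).
C3 (derived state '+') is shared by Neoana and Zygaria — a synapomorphy uniting that clade.
C4: derived state '-' in Ceratoma, Helioinus, and Zygellus only — synapomorphy for {Ceratoma, Helioinus, Zygellus}.
C5 (derived state '+') is shared by Ceratoma and Helioinus — a synapomorphy uniting that clade.
C6 (derived state '+') is unique to Zygellus (autapomorphy; uninformative for grouping).
Most parsimonious ingroup topology: (((Helioinus,Ceratoma),Zygellus),(Neoana,Zygaria)).
Helioinus and Zygellus share a more recent common ancestor with each other than either does with Neoana, so Neoana is the least closely related of the three.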